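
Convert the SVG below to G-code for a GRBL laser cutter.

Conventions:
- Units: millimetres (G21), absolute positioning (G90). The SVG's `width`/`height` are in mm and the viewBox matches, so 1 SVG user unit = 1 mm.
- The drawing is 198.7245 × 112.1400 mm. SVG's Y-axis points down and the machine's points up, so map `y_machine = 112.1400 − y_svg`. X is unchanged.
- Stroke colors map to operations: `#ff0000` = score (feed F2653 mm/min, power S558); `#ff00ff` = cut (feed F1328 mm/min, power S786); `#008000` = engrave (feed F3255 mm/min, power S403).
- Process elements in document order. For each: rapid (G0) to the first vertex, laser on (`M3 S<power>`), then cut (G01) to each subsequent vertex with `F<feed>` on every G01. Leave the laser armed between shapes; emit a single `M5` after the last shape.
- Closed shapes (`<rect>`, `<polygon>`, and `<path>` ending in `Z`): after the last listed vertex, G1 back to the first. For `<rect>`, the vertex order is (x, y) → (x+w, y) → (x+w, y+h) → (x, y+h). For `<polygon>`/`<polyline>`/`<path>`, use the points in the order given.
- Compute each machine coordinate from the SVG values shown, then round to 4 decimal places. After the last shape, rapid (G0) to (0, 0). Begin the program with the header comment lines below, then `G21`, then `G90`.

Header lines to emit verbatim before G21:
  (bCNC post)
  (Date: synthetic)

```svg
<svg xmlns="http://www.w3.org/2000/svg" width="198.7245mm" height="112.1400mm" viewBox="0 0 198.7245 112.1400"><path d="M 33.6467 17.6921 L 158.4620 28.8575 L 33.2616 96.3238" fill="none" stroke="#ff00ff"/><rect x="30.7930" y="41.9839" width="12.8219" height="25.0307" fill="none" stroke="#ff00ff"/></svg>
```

Since the viewBox matches the mm dimensions, user units are millimetres directly. The only transform is the Y-flip y_m = 112.1400 − y_svg.

Shape 1 is a open polyline drawn with `<path>`. Its stroke #ff00ff means cut at S786, F1328. After flipping Y the toolpath is (33.6467,94.4479) → (158.4620,83.2825) → (33.2616,15.8162).

Shape 2 is a rectangle drawn with `<rect>`. Its stroke #ff00ff means cut at S786, F1328. After flipping Y the toolpath is (30.7930,70.1561) → (43.6149,70.1561) → (43.6149,45.1254) → (30.7930,45.1254) → (30.7930,70.1561), returning to the start.

(bCNC post)
(Date: synthetic)
G21
G90
G0 X33.6467 Y94.4479
M3 S786
G01 X158.4620 Y83.2825 F1328
G01 X33.2616 Y15.8162 F1328
G0 X30.7930 Y70.1561
M3 S786
G01 X43.6149 Y70.1561 F1328
G01 X43.6149 Y45.1254 F1328
G01 X30.7930 Y45.1254 F1328
G01 X30.7930 Y70.1561 F1328
M5
G0 X0.0000 Y0.0000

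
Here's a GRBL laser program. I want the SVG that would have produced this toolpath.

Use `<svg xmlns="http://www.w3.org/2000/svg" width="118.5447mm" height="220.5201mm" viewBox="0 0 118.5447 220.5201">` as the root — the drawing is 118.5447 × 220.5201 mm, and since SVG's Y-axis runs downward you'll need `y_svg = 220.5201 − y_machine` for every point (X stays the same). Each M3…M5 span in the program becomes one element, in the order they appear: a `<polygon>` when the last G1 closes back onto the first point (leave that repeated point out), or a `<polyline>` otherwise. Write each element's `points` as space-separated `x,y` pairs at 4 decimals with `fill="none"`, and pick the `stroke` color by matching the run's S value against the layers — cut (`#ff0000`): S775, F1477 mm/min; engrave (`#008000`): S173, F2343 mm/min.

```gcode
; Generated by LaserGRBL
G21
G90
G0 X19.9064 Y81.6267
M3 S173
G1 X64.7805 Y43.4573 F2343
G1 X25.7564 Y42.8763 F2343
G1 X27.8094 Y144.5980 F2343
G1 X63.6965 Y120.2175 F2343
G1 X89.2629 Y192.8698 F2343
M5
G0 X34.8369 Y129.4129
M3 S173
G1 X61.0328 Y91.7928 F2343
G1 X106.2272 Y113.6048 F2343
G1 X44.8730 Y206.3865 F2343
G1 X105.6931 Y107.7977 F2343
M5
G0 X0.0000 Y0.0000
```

<svg xmlns="http://www.w3.org/2000/svg" width="118.5447mm" height="220.5201mm" viewBox="0 0 118.5447 220.5201">
  <polyline points="19.9064,138.8934 64.7805,177.0628 25.7564,177.6438 27.8094,75.9221 63.6965,100.3026 89.2629,27.6503" fill="none" stroke="#008000"/>
  <polyline points="34.8369,91.1072 61.0328,128.7273 106.2272,106.9153 44.8730,14.1336 105.6931,112.7224" fill="none" stroke="#008000"/>
</svg>

Machine Y-up, SVG Y-down with viewBox height 220.5201, so y_svg = 220.5201 − y_machine; X carries over. Every run uses S173, so all elements get stroke `#008000` (engrave).

Run 1: The run is open, so emit a `<polyline>` with points (Y-flipped): 19.9064,138.8934 64.7805,177.0628 25.7564,177.6438 27.8094,75.9221 63.6965,100.3026 89.2629,27.6503.

Run 2: The run is open, so emit a `<polyline>` with points (Y-flipped): 34.8369,91.1072 61.0328,128.7273 106.2272,106.9153 44.8730,14.1336 105.6931,112.7224.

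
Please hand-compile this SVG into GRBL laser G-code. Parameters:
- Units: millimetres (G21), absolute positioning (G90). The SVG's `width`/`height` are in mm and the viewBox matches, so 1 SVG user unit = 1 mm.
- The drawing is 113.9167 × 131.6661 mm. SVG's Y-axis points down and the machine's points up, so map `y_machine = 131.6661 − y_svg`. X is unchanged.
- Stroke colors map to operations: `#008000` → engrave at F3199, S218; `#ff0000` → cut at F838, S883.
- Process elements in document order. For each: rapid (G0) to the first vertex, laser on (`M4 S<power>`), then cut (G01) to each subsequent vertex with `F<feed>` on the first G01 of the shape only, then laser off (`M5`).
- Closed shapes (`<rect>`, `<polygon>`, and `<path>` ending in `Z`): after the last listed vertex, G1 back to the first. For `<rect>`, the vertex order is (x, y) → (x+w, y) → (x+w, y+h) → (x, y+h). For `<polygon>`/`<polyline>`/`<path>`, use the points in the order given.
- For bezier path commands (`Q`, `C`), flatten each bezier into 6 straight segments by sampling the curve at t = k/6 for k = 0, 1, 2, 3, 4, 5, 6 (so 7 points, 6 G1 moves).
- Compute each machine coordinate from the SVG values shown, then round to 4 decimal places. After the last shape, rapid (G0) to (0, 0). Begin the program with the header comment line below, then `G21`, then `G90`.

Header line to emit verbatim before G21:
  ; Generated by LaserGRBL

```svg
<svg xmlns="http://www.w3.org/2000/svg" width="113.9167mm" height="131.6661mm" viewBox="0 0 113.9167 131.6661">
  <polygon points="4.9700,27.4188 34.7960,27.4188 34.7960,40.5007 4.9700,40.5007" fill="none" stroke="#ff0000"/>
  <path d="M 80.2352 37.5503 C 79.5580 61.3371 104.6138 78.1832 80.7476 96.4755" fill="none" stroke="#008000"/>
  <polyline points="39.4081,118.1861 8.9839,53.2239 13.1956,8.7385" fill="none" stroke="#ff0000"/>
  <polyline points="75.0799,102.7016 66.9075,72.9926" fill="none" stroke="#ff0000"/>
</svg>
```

1 u = 1 mm; y_m = 131.6661 − y.

[1] `<polygon>` rectangle, #ff0000→cut S883 F838: (4.9700,104.2473) → (34.7960,104.2473) → (34.7960,91.1654) → (4.9700,91.1654) → (4.9700,104.2473) (closed)

[2] `<path>` cubic bezier, #008000→engrave S218 F3199: (80.2352,94.1158) → (81.6954,82.7620) → (85.3707,72.3319) → (89.1873,62.5928) → (91.0715,53.3115) → (88.9495,44.2551) → (80.7476,35.1906)

[3] `<polyline>` open polyline, #ff0000→cut S883 F838: (39.4081,13.4800) → (8.9839,78.4422) → (13.1956,122.9276)

[4] `<polyline>` line segment, #ff0000→cut S883 F838: (75.0799,28.9645) → (66.9075,58.6735)

; Generated by LaserGRBL
G21
G90
G0 X4.9700 Y104.2473
M4 S883
G01 X34.7960 Y104.2473 F838
G01 X34.7960 Y91.1654
G01 X4.9700 Y91.1654
G01 X4.9700 Y104.2473
M5
G0 X80.2352 Y94.1158
M4 S218
G01 X81.6954 Y82.7620 F3199
G01 X85.3707 Y72.3319
G01 X89.1873 Y62.5928
G01 X91.0715 Y53.3115
G01 X88.9495 Y44.2551
G01 X80.7476 Y35.1906
M5
G0 X39.4081 Y13.4800
M4 S883
G01 X8.9839 Y78.4422 F838
G01 X13.1956 Y122.9276
M5
G0 X75.0799 Y28.9645
M4 S883
G01 X66.9075 Y58.6735 F838
M5
G0 X0.0000 Y0.0000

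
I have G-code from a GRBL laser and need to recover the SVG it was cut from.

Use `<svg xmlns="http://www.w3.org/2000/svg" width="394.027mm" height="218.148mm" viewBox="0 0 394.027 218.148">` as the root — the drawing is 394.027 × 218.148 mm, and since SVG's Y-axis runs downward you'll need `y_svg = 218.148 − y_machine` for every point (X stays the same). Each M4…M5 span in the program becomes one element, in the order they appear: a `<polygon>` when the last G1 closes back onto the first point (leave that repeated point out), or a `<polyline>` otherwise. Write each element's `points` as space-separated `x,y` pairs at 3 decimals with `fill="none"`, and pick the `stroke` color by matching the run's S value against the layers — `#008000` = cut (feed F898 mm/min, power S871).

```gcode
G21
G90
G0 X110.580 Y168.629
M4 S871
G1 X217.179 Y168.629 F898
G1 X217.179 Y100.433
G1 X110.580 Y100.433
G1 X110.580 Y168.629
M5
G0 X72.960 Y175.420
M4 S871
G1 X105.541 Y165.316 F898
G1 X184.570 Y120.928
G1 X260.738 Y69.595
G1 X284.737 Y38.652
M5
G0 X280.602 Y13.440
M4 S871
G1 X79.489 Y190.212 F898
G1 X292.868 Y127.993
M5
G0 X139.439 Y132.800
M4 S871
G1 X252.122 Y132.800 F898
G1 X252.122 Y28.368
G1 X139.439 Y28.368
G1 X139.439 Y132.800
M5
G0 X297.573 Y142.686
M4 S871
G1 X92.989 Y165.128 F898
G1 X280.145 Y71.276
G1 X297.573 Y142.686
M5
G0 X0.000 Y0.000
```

y_svg = 218.148 − y_m. Every run uses S871, so all elements get stroke `#008000` (cut).

[1] closed run; points: 110.580,49.519 217.179,49.519 217.179,117.715 110.580,117.715

[2] open run; points: 72.960,42.728 105.541,52.832 184.570,97.220 260.738,148.553 284.737,179.496

[3] open run; points: 280.602,204.708 79.489,27.936 292.868,90.155

[4] closed run; points: 139.439,85.348 252.122,85.348 252.122,189.780 139.439,189.780

[5] closed run; points: 297.573,75.462 92.989,53.020 280.145,146.872

<svg xmlns="http://www.w3.org/2000/svg" width="394.027mm" height="218.148mm" viewBox="0 0 394.027 218.148">
  <polygon points="110.580,49.519 217.179,49.519 217.179,117.715 110.580,117.715" fill="none" stroke="#008000"/>
  <polyline points="72.960,42.728 105.541,52.832 184.570,97.220 260.738,148.553 284.737,179.496" fill="none" stroke="#008000"/>
  <polyline points="280.602,204.708 79.489,27.936 292.868,90.155" fill="none" stroke="#008000"/>
  <polygon points="139.439,85.348 252.122,85.348 252.122,189.780 139.439,189.780" fill="none" stroke="#008000"/>
  <polygon points="297.573,75.462 92.989,53.020 280.145,146.872" fill="none" stroke="#008000"/>
</svg>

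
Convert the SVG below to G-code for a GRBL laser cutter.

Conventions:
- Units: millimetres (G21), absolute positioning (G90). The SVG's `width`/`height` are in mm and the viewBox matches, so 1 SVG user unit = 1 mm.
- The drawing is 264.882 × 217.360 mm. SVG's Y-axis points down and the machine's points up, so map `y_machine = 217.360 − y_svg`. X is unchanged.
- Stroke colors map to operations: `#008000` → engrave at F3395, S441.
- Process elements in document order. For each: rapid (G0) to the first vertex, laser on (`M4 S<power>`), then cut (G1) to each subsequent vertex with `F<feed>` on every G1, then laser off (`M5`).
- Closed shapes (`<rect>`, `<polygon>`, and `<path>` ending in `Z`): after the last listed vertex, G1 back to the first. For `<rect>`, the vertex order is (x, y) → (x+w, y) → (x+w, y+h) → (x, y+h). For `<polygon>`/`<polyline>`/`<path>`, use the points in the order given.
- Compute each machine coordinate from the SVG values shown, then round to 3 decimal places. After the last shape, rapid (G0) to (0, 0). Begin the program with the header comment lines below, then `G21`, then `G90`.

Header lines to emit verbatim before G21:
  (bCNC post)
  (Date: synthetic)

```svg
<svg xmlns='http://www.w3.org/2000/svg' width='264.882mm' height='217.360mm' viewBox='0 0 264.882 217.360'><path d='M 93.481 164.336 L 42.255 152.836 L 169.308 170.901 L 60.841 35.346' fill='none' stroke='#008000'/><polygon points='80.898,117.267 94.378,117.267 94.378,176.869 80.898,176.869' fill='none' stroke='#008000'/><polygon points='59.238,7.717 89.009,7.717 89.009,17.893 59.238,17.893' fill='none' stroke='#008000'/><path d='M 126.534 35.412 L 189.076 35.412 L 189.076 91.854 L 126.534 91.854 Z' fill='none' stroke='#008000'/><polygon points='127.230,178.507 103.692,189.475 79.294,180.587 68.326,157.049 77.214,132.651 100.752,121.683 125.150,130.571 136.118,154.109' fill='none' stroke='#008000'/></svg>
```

viewBox `0 0 264.882 217.360` with mm width/height → 1 unit = 1 mm. Flip: y_m = 217.360 − y_svg.

**Shape 1** — `<path>` open polyline, stroke `#008000` → engrave (S441, F3395). Machine vertices: (93.481,53.024) → (42.255,64.524) → (169.308,46.459) → (60.841,182.014). Open path.

**Shape 2** — `<polygon>` rectangle, stroke `#008000` → engrave (S441, F3395). Machine vertices: (80.898,100.093) → (94.378,100.093) → (94.378,40.491) → (80.898,40.491) → (80.898,100.093). Closed: final G1 returns to the first vertex.

**Shape 3** — `<polygon>` rectangle, stroke `#008000` → engrave (S441, F3395). Machine vertices: (59.238,209.643) → (89.009,209.643) → (89.009,199.467) → (59.238,199.467) → (59.238,209.643). Closed: final G1 returns to the first vertex.

**Shape 4** — `<path>` rectangle, stroke `#008000` → engrave (S441, F3395). Machine vertices: (126.534,181.948) → (189.076,181.948) → (189.076,125.506) → (126.534,125.506) → (126.534,181.948). Closed: final G1 returns to the first vertex.

**Shape 5** — `<polygon>` regular polygon, stroke `#008000` → engrave (S441, F3395). Machine vertices: (127.230,38.853) → (103.692,27.885) → (79.294,36.773) → (68.326,60.311) → (77.214,84.709) → (100.752,95.677) → (125.150,86.789) → (136.118,63.251) → (127.230,38.853). Closed: final G1 returns to the first vertex.

(bCNC post)
(Date: synthetic)
G21
G90
G0 X93.481 Y53.024
M4 S441
G1 X42.255 Y64.524 F3395
G1 X169.308 Y46.459 F3395
G1 X60.841 Y182.014 F3395
M5
G0 X80.898 Y100.093
M4 S441
G1 X94.378 Y100.093 F3395
G1 X94.378 Y40.491 F3395
G1 X80.898 Y40.491 F3395
G1 X80.898 Y100.093 F3395
M5
G0 X59.238 Y209.643
M4 S441
G1 X89.009 Y209.643 F3395
G1 X89.009 Y199.467 F3395
G1 X59.238 Y199.467 F3395
G1 X59.238 Y209.643 F3395
M5
G0 X126.534 Y181.948
M4 S441
G1 X189.076 Y181.948 F3395
G1 X189.076 Y125.506 F3395
G1 X126.534 Y125.506 F3395
G1 X126.534 Y181.948 F3395
M5
G0 X127.230 Y38.853
M4 S441
G1 X103.692 Y27.885 F3395
G1 X79.294 Y36.773 F3395
G1 X68.326 Y60.311 F3395
G1 X77.214 Y84.709 F3395
G1 X100.752 Y95.677 F3395
G1 X125.150 Y86.789 F3395
G1 X136.118 Y63.251 F3395
G1 X127.230 Y38.853 F3395
M5
G0 X0.000 Y0.000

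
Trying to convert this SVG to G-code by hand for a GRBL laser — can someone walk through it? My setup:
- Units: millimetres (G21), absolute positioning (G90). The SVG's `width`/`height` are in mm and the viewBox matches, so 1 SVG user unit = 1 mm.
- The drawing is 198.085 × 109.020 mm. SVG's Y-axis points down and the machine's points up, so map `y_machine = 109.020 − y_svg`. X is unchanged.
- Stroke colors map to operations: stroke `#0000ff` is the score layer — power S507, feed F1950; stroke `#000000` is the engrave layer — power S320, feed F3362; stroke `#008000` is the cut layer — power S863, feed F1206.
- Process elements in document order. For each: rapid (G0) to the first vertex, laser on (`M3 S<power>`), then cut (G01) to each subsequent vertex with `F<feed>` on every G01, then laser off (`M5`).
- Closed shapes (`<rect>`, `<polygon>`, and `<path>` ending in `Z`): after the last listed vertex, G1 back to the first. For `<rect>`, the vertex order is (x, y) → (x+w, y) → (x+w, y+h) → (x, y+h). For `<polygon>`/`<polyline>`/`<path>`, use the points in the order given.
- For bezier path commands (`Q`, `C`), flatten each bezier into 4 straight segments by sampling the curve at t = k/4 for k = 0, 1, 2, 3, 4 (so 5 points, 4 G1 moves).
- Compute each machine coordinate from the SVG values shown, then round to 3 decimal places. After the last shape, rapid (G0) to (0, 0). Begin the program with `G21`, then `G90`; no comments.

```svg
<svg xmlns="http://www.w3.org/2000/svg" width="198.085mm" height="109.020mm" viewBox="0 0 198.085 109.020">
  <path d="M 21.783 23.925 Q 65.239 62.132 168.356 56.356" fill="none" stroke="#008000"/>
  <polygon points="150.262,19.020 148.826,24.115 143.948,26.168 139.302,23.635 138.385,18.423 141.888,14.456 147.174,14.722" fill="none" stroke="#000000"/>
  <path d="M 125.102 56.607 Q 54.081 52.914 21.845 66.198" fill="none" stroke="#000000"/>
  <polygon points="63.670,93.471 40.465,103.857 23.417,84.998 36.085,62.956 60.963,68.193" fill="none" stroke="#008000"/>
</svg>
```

G21
G90
G0 X21.783 Y85.095
M3 S863
G01 X47.240 Y68.740 F1206
G01 X80.154 Y57.884 F1206
G01 X120.526 Y52.525 F1206
G01 X168.356 Y52.664 F1206
M5
G0 X150.262 Y90.000
M3 S320
G01 X148.826 Y84.905 F3362
G01 X143.948 Y82.852 F3362
G01 X139.302 Y85.385 F3362
G01 X138.385 Y90.597 F3362
G01 X141.888 Y94.564 F3362
G01 X147.174 Y94.298 F3362
G01 X150.262 Y90.000 F3362
M5
G0 X125.102 Y52.413
M3 S320
G01 X92.016 Y53.198 F3362
G01 X63.777 Y51.862 F3362
G01 X40.387 Y48.403 F3362
G01 X21.845 Y42.822 F3362
M5
G0 X63.670 Y15.549
M3 S863
G01 X40.465 Y5.163 F1206
G01 X23.417 Y24.022 F1206
G01 X36.085 Y46.064 F1206
G01 X60.963 Y40.827 F1206
G01 X63.670 Y15.549 F1206
M5
G0 X0.000 Y0.000

1 u = 1 mm; y_m = 109.020 − y.

[1] `<path>` quadratic bezier, #008000→cut S863 F1206: (21.783,85.095) → (47.240,68.740) → (80.154,57.884) → (120.526,52.525) → (168.356,52.664)

[2] `<polygon>` regular polygon, #000000→engrave S320 F3362: (150.262,90.000) → (148.826,84.905) → (143.948,82.852) → (139.302,85.385) → (138.385,90.597) → (141.888,94.564) → (147.174,94.298) → (150.262,90.000) (closed)

[3] `<path>` quadratic bezier, #000000→engrave S320 F3362: (125.102,52.413) → (92.016,53.198) → (63.777,51.862) → (40.387,48.403) → (21.845,42.822)

[4] `<polygon>` regular polygon, #008000→cut S863 F1206: (63.670,15.549) → (40.465,5.163) → (23.417,24.022) → (36.085,46.064) → (60.963,40.827) → (63.670,15.549) (closed)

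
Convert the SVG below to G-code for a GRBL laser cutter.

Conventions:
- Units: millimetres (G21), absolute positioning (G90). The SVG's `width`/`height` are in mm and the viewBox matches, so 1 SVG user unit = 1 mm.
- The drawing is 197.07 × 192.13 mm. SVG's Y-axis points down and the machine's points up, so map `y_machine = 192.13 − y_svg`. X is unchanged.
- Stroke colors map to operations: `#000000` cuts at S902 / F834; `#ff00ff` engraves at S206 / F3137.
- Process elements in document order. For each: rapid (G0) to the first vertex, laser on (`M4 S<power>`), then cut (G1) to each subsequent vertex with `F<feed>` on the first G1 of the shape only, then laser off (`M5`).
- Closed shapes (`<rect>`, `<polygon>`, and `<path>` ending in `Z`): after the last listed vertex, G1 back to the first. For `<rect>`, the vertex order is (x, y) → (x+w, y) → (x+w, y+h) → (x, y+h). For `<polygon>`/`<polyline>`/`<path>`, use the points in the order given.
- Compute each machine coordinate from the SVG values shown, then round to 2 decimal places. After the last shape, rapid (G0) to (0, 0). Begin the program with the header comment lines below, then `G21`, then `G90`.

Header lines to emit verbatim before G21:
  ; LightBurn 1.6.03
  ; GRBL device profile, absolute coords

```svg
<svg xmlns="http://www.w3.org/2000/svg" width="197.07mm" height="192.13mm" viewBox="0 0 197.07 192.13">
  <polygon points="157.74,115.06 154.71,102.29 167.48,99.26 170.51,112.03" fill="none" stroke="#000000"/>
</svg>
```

; LightBurn 1.6.03
; GRBL device profile, absolute coords
G21
G90
G0 X157.74 Y77.07
M4 S902
G1 X154.71 Y89.84 F834
G1 X167.48 Y92.87
G1 X170.51 Y80.10
G1 X157.74 Y77.07
M5
G0 X0.00 Y0.00

viewBox `0 0 197.07 192.13` with mm width/height → 1 unit = 1 mm. Flip: y_m = 192.13 − y_svg.

**Shape 1** — `<polygon>` regular polygon, stroke `#000000` → cut (S902, F834). Machine vertices: (157.74,77.07) → (154.71,89.84) → (167.48,92.87) → (170.51,80.10) → (157.74,77.07). Closed: final G1 returns to the first vertex.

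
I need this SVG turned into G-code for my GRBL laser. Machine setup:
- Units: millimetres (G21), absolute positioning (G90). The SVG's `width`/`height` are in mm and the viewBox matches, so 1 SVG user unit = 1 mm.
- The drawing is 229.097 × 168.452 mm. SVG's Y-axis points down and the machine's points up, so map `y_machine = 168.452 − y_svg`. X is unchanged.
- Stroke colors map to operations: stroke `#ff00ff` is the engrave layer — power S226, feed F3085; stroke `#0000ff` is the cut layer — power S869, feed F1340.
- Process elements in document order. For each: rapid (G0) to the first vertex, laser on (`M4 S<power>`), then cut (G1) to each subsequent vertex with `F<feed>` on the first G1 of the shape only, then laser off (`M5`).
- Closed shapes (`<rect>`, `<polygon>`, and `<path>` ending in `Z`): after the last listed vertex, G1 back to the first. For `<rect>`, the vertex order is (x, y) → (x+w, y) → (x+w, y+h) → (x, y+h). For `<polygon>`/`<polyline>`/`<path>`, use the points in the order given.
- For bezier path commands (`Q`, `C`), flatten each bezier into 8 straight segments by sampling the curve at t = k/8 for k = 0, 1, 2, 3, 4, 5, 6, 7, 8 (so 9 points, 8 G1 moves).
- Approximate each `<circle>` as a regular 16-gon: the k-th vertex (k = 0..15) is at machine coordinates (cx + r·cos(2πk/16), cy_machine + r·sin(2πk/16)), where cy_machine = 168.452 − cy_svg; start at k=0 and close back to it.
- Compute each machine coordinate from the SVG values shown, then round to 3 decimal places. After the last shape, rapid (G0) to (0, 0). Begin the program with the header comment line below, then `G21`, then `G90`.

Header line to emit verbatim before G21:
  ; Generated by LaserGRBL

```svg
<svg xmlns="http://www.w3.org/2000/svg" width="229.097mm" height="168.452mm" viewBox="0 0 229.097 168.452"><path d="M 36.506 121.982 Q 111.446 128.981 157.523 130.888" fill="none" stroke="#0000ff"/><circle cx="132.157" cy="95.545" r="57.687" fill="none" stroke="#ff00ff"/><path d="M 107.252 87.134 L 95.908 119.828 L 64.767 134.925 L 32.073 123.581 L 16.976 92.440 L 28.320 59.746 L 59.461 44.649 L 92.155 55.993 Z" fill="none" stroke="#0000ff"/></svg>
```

; Generated by LaserGRBL
G21
G90
G0 X36.506 Y46.470
M4 S869
G1 X54.790 Y44.800 F1340
G1 X72.172 Y43.289
G1 X88.652 Y41.937
G1 X104.230 Y40.744
G1 X118.906 Y39.710
G1 X132.681 Y38.836
G1 X145.553 Y38.120
G1 X157.523 Y37.564
M5
G0 X189.844 Y72.907
M4 S226
G1 X185.453 Y94.983 F3085
G1 X172.948 Y113.698
G1 X154.233 Y126.203
G1 X132.157 Y130.594
G1 X110.081 Y126.203
G1 X91.366 Y113.698
G1 X78.861 Y94.983
G1 X74.470 Y72.907
G1 X78.861 Y50.831
G1 X91.366 Y32.116
G1 X110.081 Y19.611
G1 X132.157 Y15.220
G1 X154.233 Y19.611
G1 X172.948 Y32.116
G1 X185.453 Y50.831
G1 X189.844 Y72.907
M5
G0 X107.252 Y81.318
M4 S869
G1 X95.908 Y48.624 F1340
G1 X64.767 Y33.527
G1 X32.073 Y44.871
G1 X16.976 Y76.012
G1 X28.320 Y108.706
G1 X59.461 Y123.803
G1 X92.155 Y112.459
G1 X107.252 Y81.318
M5
G0 X0.000 Y0.000

viewBox `0 0 229.097 168.452` with mm width/height → 1 unit = 1 mm. Flip: y_m = 168.452 − y_svg.

**Shape 1** — `<path>` quadratic bezier, stroke `#0000ff` → cut (S869, F1340). Control points (SVG): P0=(36.506,121.982), P1=(111.446,128.981), P2=(157.523,130.888); sampled at t=k/8. Machine vertices: (36.506,46.470) → (54.790,44.800) → (72.172,43.289) → (88.652,41.937) → (104.230,40.744) → (118.906,39.710) → (132.681,38.836) → (145.553,38.120) → (157.523,37.564). Open path.

**Shape 2** — `<circle>` circle, stroke `#ff00ff` → engrave (S226, F3085). Machine vertices: (189.844,72.907) → (185.453,94.983) → (172.948,113.698) → (154.233,126.203) → (132.157,130.594) → (110.081,126.203) → (91.366,113.698) → (78.861,94.983) → (74.470,72.907) → (78.861,50.831) → (91.366,32.116) → (110.081,19.611) → (132.157,15.220) → (154.233,19.611) → (172.948,32.116) → (185.453,50.831) → (189.844,72.907). Closed: final G1 returns to the first vertex.

**Shape 3** — `<path>` regular polygon, stroke `#0000ff` → cut (S869, F1340). Machine vertices: (107.252,81.318) → (95.908,48.624) → (64.767,33.527) → (32.073,44.871) → (16.976,76.012) → (28.320,108.706) → (59.461,123.803) → (92.155,112.459) → (107.252,81.318). Closed: final G1 returns to the first vertex.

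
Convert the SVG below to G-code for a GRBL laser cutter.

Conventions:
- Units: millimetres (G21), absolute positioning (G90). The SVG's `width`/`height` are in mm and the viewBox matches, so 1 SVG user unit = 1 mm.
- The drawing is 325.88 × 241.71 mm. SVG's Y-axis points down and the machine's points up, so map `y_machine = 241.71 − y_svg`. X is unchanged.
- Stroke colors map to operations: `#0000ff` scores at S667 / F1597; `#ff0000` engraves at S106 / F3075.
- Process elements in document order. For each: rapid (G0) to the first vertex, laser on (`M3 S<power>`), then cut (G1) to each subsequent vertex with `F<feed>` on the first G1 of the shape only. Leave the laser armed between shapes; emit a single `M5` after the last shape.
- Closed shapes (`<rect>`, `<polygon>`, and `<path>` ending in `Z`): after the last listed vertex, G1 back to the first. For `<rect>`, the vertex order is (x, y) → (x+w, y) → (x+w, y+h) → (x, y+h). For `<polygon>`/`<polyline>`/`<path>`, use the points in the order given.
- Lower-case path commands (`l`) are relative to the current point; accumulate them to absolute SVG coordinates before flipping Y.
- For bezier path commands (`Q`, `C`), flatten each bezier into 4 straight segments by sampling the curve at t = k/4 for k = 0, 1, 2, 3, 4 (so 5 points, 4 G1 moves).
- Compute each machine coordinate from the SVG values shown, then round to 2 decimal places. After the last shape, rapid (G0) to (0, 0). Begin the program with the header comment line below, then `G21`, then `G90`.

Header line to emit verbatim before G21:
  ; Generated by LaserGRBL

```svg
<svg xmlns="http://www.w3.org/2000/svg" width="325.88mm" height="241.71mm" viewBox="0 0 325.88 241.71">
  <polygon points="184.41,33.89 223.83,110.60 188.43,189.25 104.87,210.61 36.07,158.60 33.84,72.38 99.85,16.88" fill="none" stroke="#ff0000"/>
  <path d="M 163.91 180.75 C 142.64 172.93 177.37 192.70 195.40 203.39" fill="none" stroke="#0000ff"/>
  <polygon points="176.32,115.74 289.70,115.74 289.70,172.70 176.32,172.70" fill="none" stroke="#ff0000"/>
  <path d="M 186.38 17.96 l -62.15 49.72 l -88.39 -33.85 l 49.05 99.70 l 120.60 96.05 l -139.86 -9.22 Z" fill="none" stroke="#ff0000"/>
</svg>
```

viewBox `0 0 325.88 241.71` with mm width/height → 1 unit = 1 mm. Flip: y_m = 241.71 − y_svg.

**Shape 1** — `<polygon>` regular polygon, stroke `#ff0000` → engrave (S106, F3075). Machine vertices: (184.41,207.82) → (223.83,131.11) → (188.43,52.46) → (104.87,31.10) → (36.07,83.11) → (33.84,169.33) → (99.85,224.83) → (184.41,207.82). Closed: final G1 returns to the first vertex.

**Shape 2** — `<path>` cubic bezier, stroke `#0000ff` → score (S667, F1597). Control points (SVG): P0=(163.91,180.75), P1=(142.64,172.93), P2=(177.37,192.70), P3=(195.40,203.39); sampled at t=k/4. Machine vertices: (163.91,60.96) → (157.32,62.22) → (164.92,56.58) → (179.88,47.47) → (195.40,38.32). Open path.

**Shape 3** — `<polygon>` rectangle, stroke `#ff0000` → engrave (S106, F3075). Machine vertices: (176.32,125.97) → (289.70,125.97) → (289.70,69.01) → (176.32,69.01) → (176.32,125.97). Closed: final G1 returns to the first vertex.

**Shape 4** — `<path>` closed polygon, stroke `#ff0000` → engrave (S106, F3075). Machine vertices: (186.38,223.75) → (124.23,174.03) → (35.84,207.88) → (84.89,108.18) → (205.49,12.13) → (65.63,21.35) → (186.38,223.75). Closed: final G1 returns to the first vertex.

; Generated by LaserGRBL
G21
G90
G0 X184.41 Y207.82
M3 S106
G1 X223.83 Y131.11 F3075
G1 X188.43 Y52.46
G1 X104.87 Y31.10
G1 X36.07 Y83.11
G1 X33.84 Y169.33
G1 X99.85 Y224.83
G1 X184.41 Y207.82
G0 X163.91 Y60.96
M3 S667
G1 X157.32 Y62.22 F1597
G1 X164.92 Y56.58
G1 X179.88 Y47.47
G1 X195.40 Y38.32
G0 X176.32 Y125.97
M3 S106
G1 X289.70 Y125.97 F3075
G1 X289.70 Y69.01
G1 X176.32 Y69.01
G1 X176.32 Y125.97
G0 X186.38 Y223.75
M3 S106
G1 X124.23 Y174.03 F3075
G1 X35.84 Y207.88
G1 X84.89 Y108.18
G1 X205.49 Y12.13
G1 X65.63 Y21.35
G1 X186.38 Y223.75
M5
G0 X0.00 Y0.00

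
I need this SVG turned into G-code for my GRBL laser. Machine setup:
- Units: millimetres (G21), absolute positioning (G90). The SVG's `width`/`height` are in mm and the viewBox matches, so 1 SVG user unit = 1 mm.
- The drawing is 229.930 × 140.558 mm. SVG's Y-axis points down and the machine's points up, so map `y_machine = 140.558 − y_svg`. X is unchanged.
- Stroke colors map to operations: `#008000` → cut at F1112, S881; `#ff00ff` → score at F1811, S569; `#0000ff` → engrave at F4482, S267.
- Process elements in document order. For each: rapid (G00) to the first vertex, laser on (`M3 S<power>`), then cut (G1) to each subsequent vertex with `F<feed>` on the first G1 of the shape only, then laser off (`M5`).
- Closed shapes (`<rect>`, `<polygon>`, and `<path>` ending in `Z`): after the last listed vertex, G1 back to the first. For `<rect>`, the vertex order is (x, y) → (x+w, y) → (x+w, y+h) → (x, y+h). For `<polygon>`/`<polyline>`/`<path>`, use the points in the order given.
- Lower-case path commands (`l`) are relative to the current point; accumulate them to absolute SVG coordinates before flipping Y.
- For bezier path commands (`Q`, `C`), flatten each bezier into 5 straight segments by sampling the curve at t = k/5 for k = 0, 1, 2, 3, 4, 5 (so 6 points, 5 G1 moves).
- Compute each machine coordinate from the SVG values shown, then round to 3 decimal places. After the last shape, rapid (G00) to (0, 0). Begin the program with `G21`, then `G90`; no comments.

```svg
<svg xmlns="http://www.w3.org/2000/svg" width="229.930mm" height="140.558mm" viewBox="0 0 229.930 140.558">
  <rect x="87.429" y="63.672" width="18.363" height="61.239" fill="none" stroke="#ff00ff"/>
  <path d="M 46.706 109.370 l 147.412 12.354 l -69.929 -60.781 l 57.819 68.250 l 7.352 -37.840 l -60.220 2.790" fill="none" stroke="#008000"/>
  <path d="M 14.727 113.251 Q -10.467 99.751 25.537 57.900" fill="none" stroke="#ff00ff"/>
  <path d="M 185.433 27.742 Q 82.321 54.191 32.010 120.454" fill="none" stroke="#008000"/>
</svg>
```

G21
G90
G00 X87.429 Y76.886
M3 S569
G1 X105.792 Y76.886 F1811
G1 X105.792 Y15.647
G1 X87.429 Y15.647
G1 X87.429 Y76.886
M5
G00 X46.706 Y31.188
M3 S881
G1 X194.118 Y18.834 F1112
G1 X124.189 Y79.615
G1 X182.008 Y11.365
G1 X189.360 Y49.205
G1 X129.140 Y46.415
M5
G00 X14.727 Y27.307
M3 S569
G1 X7.097 Y33.841 F1811
G1 X4.363 Y42.643
G1 X6.525 Y53.713
G1 X13.583 Y67.052
G1 X25.537 Y82.658
M5
G00 X185.433 Y112.816
M3 S881
G1 X146.300 Y100.644 F1112
G1 X111.392 Y85.287
G1 X80.707 Y66.744
G1 X54.246 Y45.017
G1 X32.010 Y20.104
M5
G00 X0.000 Y0.000

viewBox `0 0 229.930 140.558` with mm width/height → 1 unit = 1 mm. Flip: y_m = 140.558 − y_svg.

**Shape 1** — `<rect>` rectangle, stroke `#ff00ff` → score (S569, F1811). Machine vertices: (87.429,76.886) → (105.792,76.886) → (105.792,15.647) → (87.429,15.647) → (87.429,76.886). Closed: final G1 returns to the first vertex.

**Shape 2** — `<path>` open polyline, stroke `#008000` → cut (S881, F1112). Machine vertices: (46.706,31.188) → (194.118,18.834) → (124.189,79.615) → (182.008,11.365) → (189.360,49.205) → (129.140,46.415). Open path.

**Shape 3** — `<path>` quadratic bezier, stroke `#ff00ff` → score (S569, F1811). Control points (SVG): P0=(14.727,113.251), P1=(-10.467,99.751), P2=(25.537,57.900); sampled at t=k/5. Machine vertices: (14.727,27.307) → (7.097,33.841) → (4.363,42.643) → (6.525,53.713) → (13.583,67.052) → (25.537,82.658). Open path.

**Shape 4** — `<path>` quadratic bezier, stroke `#008000` → cut (S881, F1112). Control points (SVG): P0=(185.433,27.742), P1=(82.321,54.191), P2=(32.010,120.454); sampled at t=k/5. Machine vertices: (185.433,112.816) → (146.300,100.644) → (111.392,85.287) → (80.707,66.744) → (54.246,45.017) → (32.010,20.104). Open path.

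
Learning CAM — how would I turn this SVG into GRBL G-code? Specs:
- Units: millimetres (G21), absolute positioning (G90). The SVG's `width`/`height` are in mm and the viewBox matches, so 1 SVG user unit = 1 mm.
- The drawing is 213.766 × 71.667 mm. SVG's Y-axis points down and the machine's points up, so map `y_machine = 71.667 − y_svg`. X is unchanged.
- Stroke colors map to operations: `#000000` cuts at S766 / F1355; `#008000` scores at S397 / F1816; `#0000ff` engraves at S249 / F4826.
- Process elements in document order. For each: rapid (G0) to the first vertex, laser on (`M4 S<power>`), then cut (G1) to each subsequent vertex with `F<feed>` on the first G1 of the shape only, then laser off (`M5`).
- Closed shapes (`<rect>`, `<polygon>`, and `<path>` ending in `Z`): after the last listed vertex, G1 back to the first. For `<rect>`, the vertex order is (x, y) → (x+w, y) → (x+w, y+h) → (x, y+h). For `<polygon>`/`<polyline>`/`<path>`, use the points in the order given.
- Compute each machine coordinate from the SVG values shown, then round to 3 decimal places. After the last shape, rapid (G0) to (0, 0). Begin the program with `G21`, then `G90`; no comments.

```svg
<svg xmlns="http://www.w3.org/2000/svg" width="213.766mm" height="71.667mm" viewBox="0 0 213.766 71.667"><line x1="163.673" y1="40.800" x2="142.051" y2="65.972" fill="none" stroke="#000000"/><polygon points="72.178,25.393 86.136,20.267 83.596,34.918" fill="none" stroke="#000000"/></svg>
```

Since the viewBox matches the mm dimensions, user units are millimetres directly. The only transform is the Y-flip y_m = 71.667 − y_svg.

Shape 1 is a line segment drawn with `<line>`. Its stroke #000000 means cut at S766, F1355. After flipping Y the toolpath is (163.673,30.867) → (142.051,5.695).

Shape 2 is a regular polygon drawn with `<polygon>`. Its stroke #000000 means cut at S766, F1355. After flipping Y the toolpath is (72.178,46.274) → (86.136,51.400) → (83.596,36.749) → (72.178,46.274), returning to the start.

G21
G90
G0 X163.673 Y30.867
M4 S766
G1 X142.051 Y5.695 F1355
M5
G0 X72.178 Y46.274
M4 S766
G1 X86.136 Y51.400 F1355
G1 X83.596 Y36.749
G1 X72.178 Y46.274
M5
G0 X0.000 Y0.000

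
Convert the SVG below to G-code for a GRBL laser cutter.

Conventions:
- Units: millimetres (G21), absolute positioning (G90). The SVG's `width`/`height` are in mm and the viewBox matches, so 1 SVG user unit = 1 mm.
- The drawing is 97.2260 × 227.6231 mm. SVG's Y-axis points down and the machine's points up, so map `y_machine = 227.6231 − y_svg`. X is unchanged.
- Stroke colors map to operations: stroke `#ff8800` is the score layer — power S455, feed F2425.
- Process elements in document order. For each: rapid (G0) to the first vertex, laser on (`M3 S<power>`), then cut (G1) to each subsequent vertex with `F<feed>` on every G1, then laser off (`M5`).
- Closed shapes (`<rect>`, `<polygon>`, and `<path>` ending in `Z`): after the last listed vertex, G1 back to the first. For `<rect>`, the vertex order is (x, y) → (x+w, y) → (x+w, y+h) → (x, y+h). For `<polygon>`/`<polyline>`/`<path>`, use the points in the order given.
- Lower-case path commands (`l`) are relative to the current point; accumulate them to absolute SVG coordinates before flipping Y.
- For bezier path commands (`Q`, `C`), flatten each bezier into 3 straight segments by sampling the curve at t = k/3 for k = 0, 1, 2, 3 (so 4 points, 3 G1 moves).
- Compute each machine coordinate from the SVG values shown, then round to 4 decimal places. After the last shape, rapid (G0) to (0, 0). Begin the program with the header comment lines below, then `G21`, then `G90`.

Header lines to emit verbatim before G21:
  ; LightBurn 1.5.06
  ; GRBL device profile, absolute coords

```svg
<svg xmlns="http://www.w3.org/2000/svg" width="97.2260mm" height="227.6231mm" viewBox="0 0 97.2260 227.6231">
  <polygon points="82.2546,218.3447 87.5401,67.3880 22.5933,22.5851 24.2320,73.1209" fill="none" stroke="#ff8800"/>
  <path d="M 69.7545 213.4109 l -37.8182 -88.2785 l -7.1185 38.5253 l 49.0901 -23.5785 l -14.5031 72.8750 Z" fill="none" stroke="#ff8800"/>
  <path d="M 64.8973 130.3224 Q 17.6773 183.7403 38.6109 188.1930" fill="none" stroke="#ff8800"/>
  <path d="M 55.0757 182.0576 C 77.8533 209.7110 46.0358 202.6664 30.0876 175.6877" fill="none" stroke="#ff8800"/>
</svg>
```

viewBox `0 0 97.2260 227.6231` with mm width/height → 1 unit = 1 mm. Flip: y_m = 227.6231 − y_svg.

**Shape 1** — `<polygon>` closed polygon, stroke `#ff8800` → score (S455, F2425). Machine vertices: (82.2546,9.2784) → (87.5401,160.2351) → (22.5933,205.0380) → (24.2320,154.5022) → (82.2546,9.2784). Closed: final G1 returns to the first vertex.

**Shape 2** — `<path>` closed polygon, stroke `#ff8800` → score (S455, F2425). Machine vertices: (69.7545,14.2122) → (31.9363,102.4907) → (24.8178,63.9654) → (73.9079,87.5439) → (59.4048,14.6689) → (69.7545,14.2122). Closed: final G1 returns to the first vertex.

**Shape 3** — `<path>` quadratic bezier, stroke `#ff8800` → score (S455, F2425). Control points (SVG): P0=(64.8973,130.3224), P1=(17.6773,183.7403), P2=(38.6109,188.1930); sampled at t=k/3. Machine vertices: (64.8973,97.3007) → (40.9899,67.1293) → (32.2278,47.8391) → (38.6109,39.4301). Open path.

**Shape 4** — `<path>` cubic bezier, stroke `#ff8800` → score (S455, F2425). Control points (SVG): P0=(55.0757,182.0576), P1=(77.8533,209.7110), P2=(46.0358,202.6664), P3=(30.0876,175.6877); sampled at t=k/3. Machine vertices: (55.0757,45.5655) → (62.2647,28.9313) → (48.7158,32.1482) → (30.0876,51.9354). Open path.

; LightBurn 1.5.06
; GRBL device profile, absolute coords
G21
G90
G0 X82.2546 Y9.2784
M3 S455
G1 X87.5401 Y160.2351 F2425
G1 X22.5933 Y205.0380 F2425
G1 X24.2320 Y154.5022 F2425
G1 X82.2546 Y9.2784 F2425
M5
G0 X69.7545 Y14.2122
M3 S455
G1 X31.9363 Y102.4907 F2425
G1 X24.8178 Y63.9654 F2425
G1 X73.9079 Y87.5439 F2425
G1 X59.4048 Y14.6689 F2425
G1 X69.7545 Y14.2122 F2425
M5
G0 X64.8973 Y97.3007
M3 S455
G1 X40.9899 Y67.1293 F2425
G1 X32.2278 Y47.8391 F2425
G1 X38.6109 Y39.4301 F2425
M5
G0 X55.0757 Y45.5655
M3 S455
G1 X62.2647 Y28.9313 F2425
G1 X48.7158 Y32.1482 F2425
G1 X30.0876 Y51.9354 F2425
M5
G0 X0.0000 Y0.0000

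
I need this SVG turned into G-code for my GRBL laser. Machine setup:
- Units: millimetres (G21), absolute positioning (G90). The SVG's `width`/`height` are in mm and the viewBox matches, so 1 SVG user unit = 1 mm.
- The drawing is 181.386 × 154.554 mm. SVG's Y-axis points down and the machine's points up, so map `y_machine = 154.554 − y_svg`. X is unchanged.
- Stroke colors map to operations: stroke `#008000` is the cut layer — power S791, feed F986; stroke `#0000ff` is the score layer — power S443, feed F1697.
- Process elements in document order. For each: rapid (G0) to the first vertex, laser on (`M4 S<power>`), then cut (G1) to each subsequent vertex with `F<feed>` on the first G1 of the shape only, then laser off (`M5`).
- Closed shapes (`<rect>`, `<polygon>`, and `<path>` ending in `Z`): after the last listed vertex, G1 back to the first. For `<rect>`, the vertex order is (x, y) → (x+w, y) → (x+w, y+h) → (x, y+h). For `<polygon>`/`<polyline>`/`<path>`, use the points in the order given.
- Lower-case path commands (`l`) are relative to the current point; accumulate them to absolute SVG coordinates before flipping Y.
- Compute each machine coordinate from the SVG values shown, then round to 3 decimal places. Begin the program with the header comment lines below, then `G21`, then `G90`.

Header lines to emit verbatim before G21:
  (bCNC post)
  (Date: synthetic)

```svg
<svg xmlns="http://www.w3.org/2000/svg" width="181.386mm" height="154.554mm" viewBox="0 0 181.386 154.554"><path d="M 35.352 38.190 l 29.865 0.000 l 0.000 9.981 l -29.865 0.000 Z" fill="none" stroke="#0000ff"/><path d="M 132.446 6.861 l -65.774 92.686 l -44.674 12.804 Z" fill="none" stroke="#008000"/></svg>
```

(bCNC post)
(Date: synthetic)
G21
G90
G0 X35.352 Y116.364
M4 S443
G1 X65.217 Y116.364 F1697
G1 X65.217 Y106.383
G1 X35.352 Y106.383
G1 X35.352 Y116.364
M5
G0 X132.446 Y147.693
M4 S791
G1 X66.672 Y55.007 F986
G1 X21.998 Y42.203
G1 X132.446 Y147.693
M5

viewBox `0 0 181.386 154.554` with mm width/height → 1 unit = 1 mm. Flip: y_m = 154.554 − y_svg.

**Shape 1** — `<path>` rectangle, stroke `#0000ff` → score (S443, F1697). Machine vertices: (35.352,116.364) → (65.217,116.364) → (65.217,106.383) → (35.352,106.383) → (35.352,116.364). Closed: final G1 returns to the first vertex.

**Shape 2** — `<path>` closed polygon, stroke `#008000` → cut (S791, F986). Machine vertices: (132.446,147.693) → (66.672,55.007) → (21.998,42.203) → (132.446,147.693). Closed: final G1 returns to the first vertex.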